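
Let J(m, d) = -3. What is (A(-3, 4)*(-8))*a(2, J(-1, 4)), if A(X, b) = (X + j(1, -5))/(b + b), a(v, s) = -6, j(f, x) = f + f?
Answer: -6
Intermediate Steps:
j(f, x) = 2*f
A(X, b) = (2 + X)/(2*b) (A(X, b) = (X + 2*1)/(b + b) = (X + 2)/((2*b)) = (2 + X)*(1/(2*b)) = (2 + X)/(2*b))
(A(-3, 4)*(-8))*a(2, J(-1, 4)) = (((½)*(2 - 3)/4)*(-8))*(-6) = (((½)*(¼)*(-1))*(-8))*(-6) = -⅛*(-8)*(-6) = 1*(-6) = -6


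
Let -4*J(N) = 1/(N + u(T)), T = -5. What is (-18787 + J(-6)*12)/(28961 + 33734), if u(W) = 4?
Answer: -37571/125390 ≈ -0.29963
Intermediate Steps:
J(N) = -1/(4*(4 + N)) (J(N) = -1/(4*(N + 4)) = -1/(4*(4 + N)))
(-18787 + J(-6)*12)/(28961 + 33734) = (-18787 - 1/(16 + 4*(-6))*12)/(28961 + 33734) = (-18787 - 1/(16 - 24)*12)/62695 = (-18787 - 1/(-8)*12)*(1/62695) = (-18787 - 1*(-⅛)*12)*(1/62695) = (-18787 + (⅛)*12)*(1/62695) = (-18787 + 3/2)*(1/62695) = -37571/2*1/62695 = -37571/125390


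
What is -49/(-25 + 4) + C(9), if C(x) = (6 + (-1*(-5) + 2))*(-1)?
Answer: -32/3 ≈ -10.667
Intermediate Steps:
C(x) = -13 (C(x) = (6 + (5 + 2))*(-1) = (6 + 7)*(-1) = 13*(-1) = -13)
-49/(-25 + 4) + C(9) = -49/(-25 + 4) - 13 = -49/(-21) - 13 = -49*(-1/21) - 13 = 7/3 - 13 = -32/3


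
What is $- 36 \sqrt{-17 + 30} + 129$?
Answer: $129 - 36 \sqrt{13} \approx -0.79985$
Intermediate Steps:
$- 36 \sqrt{-17 + 30} + 129 = - 36 \sqrt{13} + 129 = 129 - 36 \sqrt{13}$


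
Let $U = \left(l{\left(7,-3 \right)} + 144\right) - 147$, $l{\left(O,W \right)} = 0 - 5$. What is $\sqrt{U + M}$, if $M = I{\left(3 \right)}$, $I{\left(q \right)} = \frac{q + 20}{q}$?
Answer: $\frac{i \sqrt{3}}{3} \approx 0.57735 i$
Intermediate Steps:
$l{\left(O,W \right)} = -5$
$I{\left(q \right)} = \frac{20 + q}{q}$
$M = \frac{23}{3}$ ($M = \frac{20 + 3}{3} = \frac{1}{3} \cdot 23 = \frac{23}{3} \approx 7.6667$)
$U = -8$ ($U = \left(-5 + 144\right) - 147 = 139 - 147 = -8$)
$\sqrt{U + M} = \sqrt{-8 + \frac{23}{3}} = \sqrt{- \frac{1}{3}} = \frac{i \sqrt{3}}{3}$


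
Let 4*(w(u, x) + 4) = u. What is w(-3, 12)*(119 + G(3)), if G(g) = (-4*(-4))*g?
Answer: -3173/4 ≈ -793.25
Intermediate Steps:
w(u, x) = -4 + u/4
G(g) = 16*g
w(-3, 12)*(119 + G(3)) = (-4 + (1/4)*(-3))*(119 + 16*3) = (-4 - 3/4)*(119 + 48) = -19/4*167 = -3173/4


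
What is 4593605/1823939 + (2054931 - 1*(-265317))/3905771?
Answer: 22173560011327/7123888051969 ≈ 3.1126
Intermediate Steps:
4593605/1823939 + (2054931 - 1*(-265317))/3905771 = 4593605*(1/1823939) + (2054931 + 265317)*(1/3905771) = 4593605/1823939 + 2320248*(1/3905771) = 4593605/1823939 + 2320248/3905771 = 22173560011327/7123888051969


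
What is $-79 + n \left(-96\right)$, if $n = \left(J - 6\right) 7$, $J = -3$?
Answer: $5969$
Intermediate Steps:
$n = -63$ ($n = \left(-3 - 6\right) 7 = \left(-9\right) 7 = -63$)
$-79 + n \left(-96\right) = -79 - -6048 = -79 + 6048 = 5969$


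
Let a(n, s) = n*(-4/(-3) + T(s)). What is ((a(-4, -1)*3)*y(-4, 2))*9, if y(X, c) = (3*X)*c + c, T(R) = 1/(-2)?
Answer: 1980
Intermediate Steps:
T(R) = -1/2
a(n, s) = 5*n/6 (a(n, s) = n*(-4/(-3) - 1/2) = n*(-4*(-1/3) - 1/2) = n*(4/3 - 1/2) = n*(5/6) = 5*n/6)
y(X, c) = c + 3*X*c (y(X, c) = 3*X*c + c = c + 3*X*c)
((a(-4, -1)*3)*y(-4, 2))*9 = ((((5/6)*(-4))*3)*(2*(1 + 3*(-4))))*9 = ((-10/3*3)*(2*(1 - 12)))*9 = -20*(-11)*9 = -10*(-22)*9 = 220*9 = 1980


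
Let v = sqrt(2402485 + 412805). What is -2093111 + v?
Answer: -2093111 + 3*sqrt(312810) ≈ -2.0914e+6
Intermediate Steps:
v = 3*sqrt(312810) (v = sqrt(2815290) = 3*sqrt(312810) ≈ 1677.9)
-2093111 + v = -2093111 + 3*sqrt(312810)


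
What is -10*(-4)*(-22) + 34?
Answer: -846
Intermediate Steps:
-10*(-4)*(-22) + 34 = 40*(-22) + 34 = -880 + 34 = -846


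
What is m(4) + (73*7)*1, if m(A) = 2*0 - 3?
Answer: 508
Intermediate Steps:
m(A) = -3 (m(A) = 0 - 3 = -3)
m(4) + (73*7)*1 = -3 + (73*7)*1 = -3 + 511*1 = -3 + 511 = 508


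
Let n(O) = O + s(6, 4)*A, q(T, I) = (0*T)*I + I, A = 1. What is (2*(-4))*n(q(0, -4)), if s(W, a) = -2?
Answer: 48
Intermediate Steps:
q(T, I) = I (q(T, I) = 0*I + I = 0 + I = I)
n(O) = -2 + O (n(O) = O - 2*1 = O - 2 = -2 + O)
(2*(-4))*n(q(0, -4)) = (2*(-4))*(-2 - 4) = -8*(-6) = 48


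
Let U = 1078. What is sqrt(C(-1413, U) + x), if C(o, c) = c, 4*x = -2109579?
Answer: I*sqrt(2105267)/2 ≈ 725.48*I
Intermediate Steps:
x = -2109579/4 (x = (1/4)*(-2109579) = -2109579/4 ≈ -5.2740e+5)
sqrt(C(-1413, U) + x) = sqrt(1078 - 2109579/4) = sqrt(-2105267/4) = I*sqrt(2105267)/2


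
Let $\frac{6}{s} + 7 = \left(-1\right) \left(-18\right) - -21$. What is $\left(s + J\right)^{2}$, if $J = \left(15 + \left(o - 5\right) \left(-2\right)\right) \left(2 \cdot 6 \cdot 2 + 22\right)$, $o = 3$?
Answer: $\frac{195636169}{256} \approx 7.642 \cdot 10^{5}$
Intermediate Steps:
$J = 874$ ($J = \left(15 + \left(3 - 5\right) \left(-2\right)\right) \left(2 \cdot 6 \cdot 2 + 22\right) = \left(15 - -4\right) \left(12 \cdot 2 + 22\right) = \left(15 + 4\right) \left(24 + 22\right) = 19 \cdot 46 = 874$)
$s = \frac{3}{16}$ ($s = \frac{6}{-7 - -39} = \frac{6}{-7 + \left(18 + 21\right)} = \frac{6}{-7 + 39} = \frac{6}{32} = 6 \cdot \frac{1}{32} = \frac{3}{16} \approx 0.1875$)
$\left(s + J\right)^{2} = \left(\frac{3}{16} + 874\right)^{2} = \left(\frac{13987}{16}\right)^{2} = \frac{195636169}{256}$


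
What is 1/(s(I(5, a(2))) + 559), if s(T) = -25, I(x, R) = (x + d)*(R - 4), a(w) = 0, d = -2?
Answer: 1/534 ≈ 0.0018727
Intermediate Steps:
I(x, R) = (-4 + R)*(-2 + x) (I(x, R) = (x - 2)*(R - 4) = (-2 + x)*(-4 + R) = (-4 + R)*(-2 + x))
1/(s(I(5, a(2))) + 559) = 1/(-25 + 559) = 1/534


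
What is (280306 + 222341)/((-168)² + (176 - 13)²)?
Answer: 502647/54793 ≈ 9.1736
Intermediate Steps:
(280306 + 222341)/((-168)² + (176 - 13)²) = 502647/(28224 + 163²) = 502647/(28224 + 26569) = 502647/54793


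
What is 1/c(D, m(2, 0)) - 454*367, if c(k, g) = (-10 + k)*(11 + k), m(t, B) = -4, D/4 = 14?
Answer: -513516675/3082 ≈ -1.6662e+5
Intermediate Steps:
D = 56 (D = 4*14 = 56)
1/c(D, m(2, 0)) - 454*367 = 1/(-110 + 56 + 56**2) - 454*367 = 1/(-110 + 56 + 3136) - 166618 = 1/3082 - 166618 = -513516675/3082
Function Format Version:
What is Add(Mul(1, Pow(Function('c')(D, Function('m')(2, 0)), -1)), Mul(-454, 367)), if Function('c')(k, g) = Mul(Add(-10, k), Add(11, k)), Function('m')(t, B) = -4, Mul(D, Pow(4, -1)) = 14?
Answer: Rational(-513516675, 3082) ≈ -1.6662e+5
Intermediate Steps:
D = 56 (D = Mul(4, 14) = 56)
Add(Mul(1, Pow(Function('c')(D, Function('m')(2, 0)), -1)), Mul(-454, 367)) = Add(Mul(1, Pow(Add(-110, 56, Pow(56, 2)), -1)), Mul(-454, 367)) = Add(Mul(1, Pow(Add(-110, 56, 3136), -1)), -166618) = Add(Mul(1, Pow(3082, -1)), -166618) = Add(Mul(1, Rational(1, 3082)), -166618) = Add(Rational(1, 3082), -166618) = Rational(-513516675, 3082)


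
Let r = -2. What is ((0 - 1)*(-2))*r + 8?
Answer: 4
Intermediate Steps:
((0 - 1)*(-2))*r + 8 = ((0 - 1)*(-2))*(-2) + 8 = -1*(-2)*(-2) + 8 = 2*(-2) + 8 = -4 + 8 = 4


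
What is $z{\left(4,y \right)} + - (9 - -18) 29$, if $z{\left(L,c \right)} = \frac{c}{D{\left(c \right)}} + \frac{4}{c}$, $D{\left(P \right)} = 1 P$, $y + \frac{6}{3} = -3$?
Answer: $- \frac{3914}{5} \approx -782.8$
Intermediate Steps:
$y = -5$ ($y = -2 - 3 = -5$)
$D{\left(P \right)} = P$
$z{\left(L,c \right)} = 1 + \frac{4}{c}$ ($z{\left(L,c \right)} = \frac{c}{c} + \frac{4}{c} = 1 + \frac{4}{c}$)
$z{\left(4,y \right)} + - (9 - -18) 29 = \frac{4 - 5}{-5} + - (9 - -18) 29 = \left(- \frac{1}{5}\right) \left(-1\right) + - (9 + 18) 29 = \frac{1}{5} + \left(-1\right) 27 \cdot 29 = \frac{1}{5} - 783 = - \frac{3914}{5}$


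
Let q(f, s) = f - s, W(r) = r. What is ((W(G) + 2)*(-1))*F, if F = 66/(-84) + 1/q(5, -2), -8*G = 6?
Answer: 45/56 ≈ 0.80357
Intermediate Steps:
G = -¾ (G = -⅛*6 = -¾ ≈ -0.75000)
F = -9/14 (F = 66/(-84) + 1/(5 - 1*(-2)) = 66*(-1/84) + 1/(5 + 2) = -11/14 + 1/7 = -11/14 + 1*(⅐) = -11/14 + ⅐ = -9/14 ≈ -0.64286)
((W(G) + 2)*(-1))*F = ((-¾ + 2)*(-1))*(-9/14) = ((5/4)*(-1))*(-9/14) = -5/4*(-9/14) = 45/56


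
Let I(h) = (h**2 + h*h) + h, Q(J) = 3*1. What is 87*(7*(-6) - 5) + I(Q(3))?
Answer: -4068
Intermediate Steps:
Q(J) = 3
I(h) = h + 2*h**2 (I(h) = (h**2 + h**2) + h = 2*h**2 + h = h + 2*h**2)
87*(7*(-6) - 5) + I(Q(3)) = 87*(7*(-6) - 5) + 3*(1 + 2*3) = 87*(-42 - 5) + 3*(1 + 6) = 87*(-47) + 3*7 = -4089 + 21 = -4068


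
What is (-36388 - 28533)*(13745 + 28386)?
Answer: -2735186651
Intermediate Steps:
(-36388 - 28533)*(13745 + 28386) = -64921*42131 = -2735186651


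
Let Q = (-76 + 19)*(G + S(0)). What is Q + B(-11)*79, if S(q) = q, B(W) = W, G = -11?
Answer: -242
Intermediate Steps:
Q = 627 (Q = (-76 + 19)*(-11 + 0) = -57*(-11) = 627)
Q + B(-11)*79 = 627 - 11*79 = 627 - 869 = -242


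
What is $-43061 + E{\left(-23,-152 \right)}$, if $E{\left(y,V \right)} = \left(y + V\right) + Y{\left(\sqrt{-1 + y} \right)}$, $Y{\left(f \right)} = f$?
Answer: $-43236 + 2 i \sqrt{6} \approx -43236.0 + 4.899 i$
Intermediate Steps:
$E{\left(y,V \right)} = V + y + \sqrt{-1 + y}$ ($E{\left(y,V \right)} = \left(y + V\right) + \sqrt{-1 + y} = \left(V + y\right) + \sqrt{-1 + y} = V + y + \sqrt{-1 + y}$)
$-43061 + E{\left(-23,-152 \right)} = -43061 - \left(175 - \sqrt{-1 - 23}\right) = -43061 - \left(175 - 2 i \sqrt{6}\right) = -43236 + 2 i \sqrt{6}$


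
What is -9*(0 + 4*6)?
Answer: -216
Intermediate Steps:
-9*(0 + 4*6) = -9*(0 + 24) = -9*24 = -216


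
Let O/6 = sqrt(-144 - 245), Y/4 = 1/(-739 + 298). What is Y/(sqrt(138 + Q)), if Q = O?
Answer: -2*sqrt(6)/(1323*sqrt(23 + I*sqrt(389))) ≈ -0.00063091 + 0.00023347*I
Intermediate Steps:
Y = -4/441 (Y = 4/(-739 + 298) = 4/(-441) = 4*(-1/441) = -4/441 ≈ -0.0090703)
O = 6*I*sqrt(389) (O = 6*sqrt(-144 - 245) = 6*sqrt(-389) = 6*(I*sqrt(389)) = 6*I*sqrt(389) ≈ 118.34*I)
Q = 6*I*sqrt(389) ≈ 118.34*I
Y/(sqrt(138 + Q)) = -4/(441*sqrt(138 + 6*I*sqrt(389)))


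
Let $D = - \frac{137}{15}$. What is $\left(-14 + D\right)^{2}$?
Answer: $\frac{120409}{225} \approx 535.15$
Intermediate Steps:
$D = - \frac{137}{15}$ ($D = \left(-137\right) \frac{1}{15} = - \frac{137}{15} \approx -9.1333$)
$\left(-14 + D\right)^{2} = \left(-14 - \frac{137}{15}\right)^{2} = \left(- \frac{347}{15}\right)^{2} = \frac{120409}{225}$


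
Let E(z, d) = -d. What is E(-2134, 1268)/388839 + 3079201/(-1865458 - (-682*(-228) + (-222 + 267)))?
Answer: -1199876064371/785843230161 ≈ -1.5269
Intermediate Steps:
E(-2134, 1268)/388839 + 3079201/(-1865458 - (-682*(-228) + (-222 + 267))) = -1*1268/388839 + 3079201/(-1865458 - (-682*(-228) + (-222 + 267))) = -1268*1/388839 + 3079201/(-1865458 - (155496 + 45)) = -1268/388839 + 3079201/(-1865458 - 1*155541) = -1268/388839 + 3079201/(-1865458 - 155541) = -1268/388839 + 3079201/(-2020999) = -1268/388839 + 3079201*(-1/2020999) = -1268/388839 - 3079201/2020999 = -1199876064371/785843230161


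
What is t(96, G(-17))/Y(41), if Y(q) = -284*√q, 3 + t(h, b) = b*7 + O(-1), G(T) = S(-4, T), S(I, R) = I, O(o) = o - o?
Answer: 31*√41/11644 ≈ 0.017047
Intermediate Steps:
O(o) = 0
G(T) = -4
t(h, b) = -3 + 7*b (t(h, b) = -3 + (b*7 + 0) = -3 + (7*b + 0) = -3 + 7*b)
t(96, G(-17))/Y(41) = (-3 + 7*(-4))/((-284*√41)) = (-3 - 28)*(-√41/11644) = -(-31)*√41/11644 = 31*√41/11644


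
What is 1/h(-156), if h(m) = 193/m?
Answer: -156/193 ≈ -0.80829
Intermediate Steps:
1/h(-156) = 1/(193/(-156)) = 1/(193*(-1/156)) = 1/(-193/156) = -156/193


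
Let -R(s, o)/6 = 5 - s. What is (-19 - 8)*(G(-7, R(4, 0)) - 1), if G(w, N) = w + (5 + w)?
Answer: 270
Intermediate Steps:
R(s, o) = -30 + 6*s (R(s, o) = -6*(5 - s) = -30 + 6*s)
G(w, N) = 5 + 2*w
(-19 - 8)*(G(-7, R(4, 0)) - 1) = (-19 - 8)*((5 + 2*(-7)) - 1) = -27*((5 - 14) - 1) = -27*(-9 - 1) = -27*(-10) = 270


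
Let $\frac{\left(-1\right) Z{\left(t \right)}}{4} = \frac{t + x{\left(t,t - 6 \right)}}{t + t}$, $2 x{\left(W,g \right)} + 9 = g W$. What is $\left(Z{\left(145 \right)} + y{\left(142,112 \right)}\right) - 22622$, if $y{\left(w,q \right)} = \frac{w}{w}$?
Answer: $- \frac{3300481}{145} \approx -22762.0$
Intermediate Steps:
$y{\left(w,q \right)} = 1$
$x{\left(W,g \right)} = - \frac{9}{2} + \frac{W g}{2}$ ($x{\left(W,g \right)} = - \frac{9}{2} + \frac{g W}{2} = - \frac{9}{2} + \frac{W g}{2}$)
$Z{\left(t \right)} = - \frac{2 \left(- \frac{9}{2} + t + \frac{t \left(-6 + t\right)}{2}\right)}{t}$ ($Z{\left(t \right)} = - 4 \frac{t + \left(- \frac{9}{2} + \frac{t \left(t - 6\right)}{2}\right)}{t + t} = - 4 \frac{t + \left(- \frac{9}{2} + \frac{t \left(t - 6\right)}{2}\right)}{2 t} = - 4 \left(t + \left(- \frac{9}{2} + \frac{t \left(-6 + t\right)}{2}\right)\right) \frac{1}{2 t} = - 4 \left(- \frac{9}{2} + t + \frac{t \left(-6 + t\right)}{2}\right) \frac{1}{2 t} = - 4 \frac{- \frac{9}{2} + t + \frac{t \left(-6 + t\right)}{2}}{2 t} = - \frac{2 \left(- \frac{9}{2} + t + \frac{t \left(-6 + t\right)}{2}\right)}{t}$)
$\left(Z{\left(145 \right)} + y{\left(142,112 \right)}\right) - 22622 = \left(\left(4 - 145 + \frac{9}{145}\right) + 1\right) - 22622 = \left(- \frac{20436}{145} + 1\right) - 22622 = - \frac{20291}{145} - 22622 = - \frac{3300481}{145}$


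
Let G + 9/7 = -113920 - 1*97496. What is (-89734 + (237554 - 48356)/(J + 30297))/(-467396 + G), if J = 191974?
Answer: 19945076716/150880507829 ≈ 0.13219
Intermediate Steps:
G = -1479921/7 (G = -9/7 + (-113920 - 1*97496) = -9/7 + (-113920 - 97496) = -9/7 - 211416 = -1479921/7 ≈ -2.1142e+5)
(-89734 + (237554 - 48356)/(J + 30297))/(-467396 + G) = (-89734 + (237554 - 48356)/(191974 + 30297))/(-467396 - 1479921/7) = (-89734 + 189198/222271)/(-4751693/7) = (-89734 + 189198*(1/222271))*(-7/4751693) = (-89734 + 189198/222271)*(-7/4751693) = -19945076716/222271*(-7/4751693) = 19945076716/150880507829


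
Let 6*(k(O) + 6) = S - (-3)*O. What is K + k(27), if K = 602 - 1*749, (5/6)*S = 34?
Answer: -1327/10 ≈ -132.70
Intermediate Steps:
S = 204/5 (S = (6/5)*34 = 204/5 ≈ 40.800)
k(O) = 4/5 + O/2 (k(O) = -6 + (204/5 - (-3)*O)/6 = -6 + (204/5 + 3*O)/6 = -6 + (34/5 + O/2) = 4/5 + O/2)
K = -147 (K = 602 - 749 = -147)
K + k(27) = -147 + (4/5 + (1/2)*27) = -147 + (4/5 + 27/2) = -147 + 143/10 = -1327/10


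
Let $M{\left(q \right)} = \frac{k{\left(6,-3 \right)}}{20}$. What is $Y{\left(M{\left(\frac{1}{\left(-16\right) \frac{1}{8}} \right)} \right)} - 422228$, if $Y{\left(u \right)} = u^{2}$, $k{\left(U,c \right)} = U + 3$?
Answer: $- \frac{168891119}{400} \approx -4.2223 \cdot 10^{5}$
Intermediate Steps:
$k{\left(U,c \right)} = 3 + U$
$M{\left(q \right)} = \frac{9}{20}$ ($M{\left(q \right)} = \frac{3 + 6}{20} = 9 \cdot \frac{1}{20} = \frac{9}{20}$)
$Y{\left(M{\left(\frac{1}{\left(-16\right) \frac{1}{8}} \right)} \right)} - 422228 = \left(\frac{9}{20}\right)^{2} - 422228 = \frac{81}{400} - 422228 = - \frac{168891119}{400}$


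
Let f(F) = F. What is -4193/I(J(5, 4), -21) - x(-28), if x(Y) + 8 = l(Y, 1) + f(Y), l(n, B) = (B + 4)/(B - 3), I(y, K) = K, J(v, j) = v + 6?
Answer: 1429/6 ≈ 238.17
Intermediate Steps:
J(v, j) = 6 + v
l(n, B) = (4 + B)/(-3 + B)
x(Y) = -21/2 + Y (x(Y) = -8 + ((4 + 1)/(-3 + 1) + Y) = -8 + (5/(-2) + Y) = -8 + (-1/2*5 + Y) = -8 + (-5/2 + Y) = -21/2 + Y)
-4193/I(J(5, 4), -21) - x(-28) = -4193/(-21) - (-21/2 - 28) = -4193*(-1/21) - 1*(-77/2) = 599/3 + 77/2 = 1429/6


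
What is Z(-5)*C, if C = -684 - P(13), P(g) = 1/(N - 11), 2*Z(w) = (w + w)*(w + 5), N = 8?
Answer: 0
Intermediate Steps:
Z(w) = w*(5 + w) (Z(w) = ((w + w)*(w + 5))/2 = ((2*w)*(5 + w))/2 = (2*w*(5 + w))/2 = w*(5 + w))
P(g) = -⅓ (P(g) = 1/(8 - 11) = 1/(-3) = -⅓)
C = -2051/3 (C = -684 - 1*(-⅓) = -684 + ⅓ = -2051/3 ≈ -683.67)
Z(-5)*C = -5*(5 - 5)*(-2051/3) = -5*0*(-2051/3) = 0*(-2051/3) = 0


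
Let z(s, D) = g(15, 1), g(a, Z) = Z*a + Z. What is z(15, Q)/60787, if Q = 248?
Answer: 16/60787 ≈ 0.00026321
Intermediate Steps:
g(a, Z) = Z + Z*a
z(s, D) = 16 (z(s, D) = 1*(1 + 15) = 1*16 = 16)
z(15, Q)/60787 = 16/60787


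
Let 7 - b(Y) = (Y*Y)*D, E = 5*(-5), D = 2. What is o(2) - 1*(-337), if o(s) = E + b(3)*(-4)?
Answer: 356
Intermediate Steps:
E = -25
b(Y) = 7 - 2*Y² (b(Y) = 7 - Y*Y*2 = 7 - Y²*2 = 7 - 2*Y²)
o(s) = 19 (o(s) = -25 + (7 - 2*3²)*(-4) = -25 + (7 - 2*9)*(-4) = -25 + (7 - 18)*(-4) = -25 - 11*(-4) = -25 + 44 = 19)
o(2) - 1*(-337) = 19 - 1*(-337) = 19 + 337 = 356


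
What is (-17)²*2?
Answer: 578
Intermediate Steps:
(-17)²*2 = 289*2 = 578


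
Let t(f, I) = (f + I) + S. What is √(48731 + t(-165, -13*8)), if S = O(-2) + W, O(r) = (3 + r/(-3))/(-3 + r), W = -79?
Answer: √10886010/15 ≈ 219.96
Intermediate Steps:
O(r) = (3 - r/3)/(-3 + r) (O(r) = (3 + r*(-⅓))/(-3 + r) = (3 - r/3)/(-3 + r))
S = -1196/15 (S = (9 - 1*(-2))/(3*(-3 - 2)) - 79 = (⅓)*(9 + 2)/(-5) - 79 = (⅓)*(-⅕)*11 - 79 = -11/15 - 79 = -1196/15 ≈ -79.733)
t(f, I) = -1196/15 + I + f (t(f, I) = (f + I) - 1196/15 = (I + f) - 1196/15 = -1196/15 + I + f)
√(48731 + t(-165, -13*8)) = √(48731 + (-1196/15 - 13*8 - 165)) = √(48731 + (-1196/15 - 104 - 165)) = √(48731 - 5231/15) = √(725734/15) = √10886010/15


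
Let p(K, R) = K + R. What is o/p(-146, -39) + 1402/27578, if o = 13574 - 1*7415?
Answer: -84796766/2550965 ≈ -33.241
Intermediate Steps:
o = 6159 (o = 13574 - 7415 = 6159)
o/p(-146, -39) + 1402/27578 = 6159/(-146 - 39) + 1402/27578 = 6159/(-185) + 1402*(1/27578) = 6159*(-1/185) + 701/13789 = -6159/185 + 701/13789 = -84796766/2550965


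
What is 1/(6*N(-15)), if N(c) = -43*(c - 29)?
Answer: 1/11352 ≈ 8.8090e-5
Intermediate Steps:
N(c) = 1247 - 43*c (N(c) = -43*(-29 + c) = 1247 - 43*c)
1/(6*N(-15)) = 1/(6*(1247 - 43*(-15))) = 1/(6*(1247 + 645)) = 1/(6*1892) = 1/11352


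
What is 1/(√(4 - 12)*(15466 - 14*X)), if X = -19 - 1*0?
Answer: -I*√2/62928 ≈ -2.2474e-5*I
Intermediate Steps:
X = -19 (X = -19 + 0 = -19)
1/(√(4 - 12)*(15466 - 14*X)) = 1/(√(4 - 12)*(15466 - 14*(-19))) = 1/(√(-8)*(15466 - 1*(-266))) = 1/((2*I*√2)*(15466 + 266)) = 1/((2*I*√2)*15732) = 1/(31464*I*√2) = -I*√2/62928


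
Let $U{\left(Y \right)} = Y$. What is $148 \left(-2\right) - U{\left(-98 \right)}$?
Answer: $-198$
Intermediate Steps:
$148 \left(-2\right) - U{\left(-98 \right)} = 148 \left(-2\right) - -98 = -296 + 98 = -198$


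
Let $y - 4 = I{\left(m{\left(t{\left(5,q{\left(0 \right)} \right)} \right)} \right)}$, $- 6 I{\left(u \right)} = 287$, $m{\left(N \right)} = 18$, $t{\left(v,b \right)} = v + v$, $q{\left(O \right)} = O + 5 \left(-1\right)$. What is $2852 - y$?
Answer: $\frac{17375}{6} \approx 2895.8$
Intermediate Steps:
$q{\left(O \right)} = -5 + O$ ($q{\left(O \right)} = O - 5 = -5 + O$)
$t{\left(v,b \right)} = 2 v$
$I{\left(u \right)} = - \frac{287}{6}$ ($I{\left(u \right)} = \left(- \frac{1}{6}\right) 287 = - \frac{287}{6}$)
$y = - \frac{263}{6}$ ($y = 4 - \frac{287}{6} = - \frac{263}{6} \approx -43.833$)
$2852 - y = 2852 - - \frac{263}{6} = 2852 + \frac{263}{6} = \frac{17375}{6}$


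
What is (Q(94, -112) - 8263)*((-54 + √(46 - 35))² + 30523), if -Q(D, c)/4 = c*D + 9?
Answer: 1131044850 - 3651804*√11 ≈ 1.1189e+9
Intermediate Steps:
Q(D, c) = -36 - 4*D*c (Q(D, c) = -4*(c*D + 9) = -4*(D*c + 9) = -4*(9 + D*c) = -36 - 4*D*c)
(Q(94, -112) - 8263)*((-54 + √(46 - 35))² + 30523) = ((-36 - 4*94*(-112)) - 8263)*((-54 + √(46 - 35))² + 30523) = ((-36 + 42112) - 8263)*((-54 + √11)² + 30523) = (42076 - 8263)*(30523 + (-54 + √11)²) = 33813*(30523 + (-54 + √11)²) = 1032074199 + 33813*(-54 + √11)²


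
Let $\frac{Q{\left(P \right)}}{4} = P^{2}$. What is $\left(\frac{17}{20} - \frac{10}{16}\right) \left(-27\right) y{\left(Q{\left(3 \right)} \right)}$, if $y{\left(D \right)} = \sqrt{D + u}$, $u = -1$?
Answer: $- \frac{243 \sqrt{35}}{40} \approx -35.94$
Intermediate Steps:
$Q{\left(P \right)} = 4 P^{2}$
$y{\left(D \right)} = \sqrt{-1 + D}$ ($y{\left(D \right)} = \sqrt{D - 1} = \sqrt{-1 + D}$)
$\left(\frac{17}{20} - \frac{10}{16}\right) \left(-27\right) y{\left(Q{\left(3 \right)} \right)} = \left(\frac{17}{20} - \frac{10}{16}\right) \left(-27\right) \sqrt{-1 + 4 \cdot 3^{2}} = \left(17 \cdot \frac{1}{20} - \frac{5}{8}\right) \left(-27\right) \sqrt{-1 + 4 \cdot 9} = \left(\frac{17}{20} - \frac{5}{8}\right) \left(-27\right) \sqrt{-1 + 36} = \frac{9}{40} \left(-27\right) \sqrt{35} = - \frac{243 \sqrt{35}}{40}$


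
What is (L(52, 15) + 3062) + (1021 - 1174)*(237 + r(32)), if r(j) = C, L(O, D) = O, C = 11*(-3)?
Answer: -28098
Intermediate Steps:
C = -33
r(j) = -33
(L(52, 15) + 3062) + (1021 - 1174)*(237 + r(32)) = (52 + 3062) + (1021 - 1174)*(237 - 33) = 3114 - 153*204 = 3114 - 31212 = -28098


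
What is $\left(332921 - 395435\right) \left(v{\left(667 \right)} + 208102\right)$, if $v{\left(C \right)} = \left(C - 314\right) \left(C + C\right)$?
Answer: $-42447256056$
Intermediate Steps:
$v{\left(C \right)} = 2 C \left(-314 + C\right)$ ($v{\left(C \right)} = \left(-314 + C\right) 2 C = 2 C \left(-314 + C\right)$)
$\left(332921 - 395435\right) \left(v{\left(667 \right)} + 208102\right) = \left(332921 - 395435\right) \left(2 \cdot 667 \left(-314 + 667\right) + 208102\right) = - 62514 \left(2 \cdot 667 \cdot 353 + 208102\right) = - 62514 \left(470902 + 208102\right) = \left(-62514\right) 679004 = -42447256056$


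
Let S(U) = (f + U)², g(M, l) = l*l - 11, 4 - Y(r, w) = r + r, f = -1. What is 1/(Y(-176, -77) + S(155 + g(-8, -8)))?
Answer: 1/43205 ≈ 2.3145e-5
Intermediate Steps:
Y(r, w) = 4 - 2*r (Y(r, w) = 4 - (r + r) = 4 - 2*r)
g(M, l) = -11 + l² (g(M, l) = l² - 11 = -11 + l²)
S(U) = (-1 + U)²
1/(Y(-176, -77) + S(155 + g(-8, -8))) = 1/((4 - 2*(-176)) + (-1 + (155 + (-11 + (-8)²)))²) = 1/((4 + 352) + (-1 + (155 + (-11 + 64)))²) = 1/(356 + (-1 + (155 + 53))²) = 1/(356 + (-1 + 208)²) = 1/(356 + 207²) = 1/(356 + 42849) = 1/43205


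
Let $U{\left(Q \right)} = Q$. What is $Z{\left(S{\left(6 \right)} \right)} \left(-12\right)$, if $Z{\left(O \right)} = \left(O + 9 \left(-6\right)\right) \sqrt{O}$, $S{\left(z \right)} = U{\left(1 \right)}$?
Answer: $636$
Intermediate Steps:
$S{\left(z \right)} = 1$
$Z{\left(O \right)} = \sqrt{O} \left(-54 + O\right)$ ($Z{\left(O \right)} = \left(O - 54\right) \sqrt{O} = \left(-54 + O\right) \sqrt{O} = \sqrt{O} \left(-54 + O\right)$)
$Z{\left(S{\left(6 \right)} \right)} \left(-12\right) = \sqrt{1} \left(-54 + 1\right) \left(-12\right) = 1 \left(-53\right) \left(-12\right) = \left(-53\right) \left(-12\right) = 636$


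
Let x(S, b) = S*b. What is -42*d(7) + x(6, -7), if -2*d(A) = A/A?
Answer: -21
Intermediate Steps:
d(A) = -½ (d(A) = -A/(2*A) = -½*1 = -½)
-42*d(7) + x(6, -7) = -42*(-½) + 6*(-7) = 21 - 42 = -21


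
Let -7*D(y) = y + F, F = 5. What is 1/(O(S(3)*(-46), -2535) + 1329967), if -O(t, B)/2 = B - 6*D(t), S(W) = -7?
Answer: 7/9341335 ≈ 7.4936e-7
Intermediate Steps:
D(y) = -5/7 - y/7 (D(y) = -(y + 5)/7 = -(5 + y)/7 = -5/7 - y/7)
O(t, B) = -60/7 - 2*B - 12*t/7 (O(t, B) = -2*(B - 6*(-5/7 - t/7)) = -2*(B + (30/7 + 6*t/7)) = -2*(30/7 + B + 6*t/7) = -60/7 - 2*B - 12*t/7)
1/(O(S(3)*(-46), -2535) + 1329967) = 1/((-60/7 - 2*(-2535) - (-12)*(-46)) + 1329967) = 1/((-60/7 + 5070 - 12/7*322) + 1329967) = 1/((-60/7 + 5070 - 552) + 1329967) = 1/(31566/7 + 1329967) = 1/(9341335/7) = 7/9341335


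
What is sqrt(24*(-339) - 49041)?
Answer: 3*I*sqrt(6353) ≈ 239.12*I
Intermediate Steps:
sqrt(24*(-339) - 49041) = sqrt(-8136 - 49041) = sqrt(-57177) = 3*I*sqrt(6353)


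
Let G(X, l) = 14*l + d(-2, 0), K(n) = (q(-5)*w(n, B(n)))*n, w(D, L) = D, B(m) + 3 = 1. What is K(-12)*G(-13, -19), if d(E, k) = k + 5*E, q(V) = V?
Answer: 198720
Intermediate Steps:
B(m) = -2 (B(m) = -3 + 1 = -2)
K(n) = -5*n**2 (K(n) = (-5*n)*n = -5*n**2)
G(X, l) = -10 + 14*l (G(X, l) = 14*l + (0 + 5*(-2)) = 14*l + (0 - 10) = 14*l - 10 = -10 + 14*l)
K(-12)*G(-13, -19) = (-5*(-12)**2)*(-10 + 14*(-19)) = (-5*144)*(-10 - 266) = -720*(-276) = 198720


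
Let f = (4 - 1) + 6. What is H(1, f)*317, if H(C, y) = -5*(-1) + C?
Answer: 1902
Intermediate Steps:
f = 9 (f = 3 + 6 = 9)
H(C, y) = 5 + C
H(1, f)*317 = (5 + 1)*317 = 6*317 = 1902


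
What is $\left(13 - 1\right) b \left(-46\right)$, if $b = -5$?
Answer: $2760$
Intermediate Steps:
$\left(13 - 1\right) b \left(-46\right) = \left(13 - 1\right) \left(-5\right) \left(-46\right) = 12 \left(-5\right) \left(-46\right) = \left(-60\right) \left(-46\right) = 2760$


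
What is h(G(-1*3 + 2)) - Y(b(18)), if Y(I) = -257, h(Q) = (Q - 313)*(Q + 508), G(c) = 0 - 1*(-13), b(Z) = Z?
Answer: -156043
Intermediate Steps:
G(c) = 13 (G(c) = 0 + 13 = 13)
h(Q) = (-313 + Q)*(508 + Q)
h(G(-1*3 + 2)) - Y(b(18)) = (-159004 + 13² + 195*13) - 1*(-257) = (-159004 + 169 + 2535) + 257 = -156300 + 257 = -156043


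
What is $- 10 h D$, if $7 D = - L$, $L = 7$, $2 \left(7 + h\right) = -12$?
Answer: $-130$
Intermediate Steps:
$h = -13$ ($h = -7 + \frac{1}{2} \left(-12\right) = -7 - 6 = -13$)
$D = -1$ ($D = \frac{\left(-1\right) 7}{7} = \frac{1}{7} \left(-7\right) = -1$)
$- 10 h D = \left(-10\right) \left(-13\right) \left(-1\right) = 130 \left(-1\right) = -130$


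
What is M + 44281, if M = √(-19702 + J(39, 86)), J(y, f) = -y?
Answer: 44281 + I*√19741 ≈ 44281.0 + 140.5*I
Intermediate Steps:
M = I*√19741 (M = √(-19702 - 1*39) = √(-19702 - 39) = √(-19741) = I*√19741 ≈ 140.5*I)
M + 44281 = I*√19741 + 44281 = 44281 + I*√19741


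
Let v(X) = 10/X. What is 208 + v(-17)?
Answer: 3526/17 ≈ 207.41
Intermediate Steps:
208 + v(-17) = 208 + 10/(-17) = 208 + 10*(-1/17) = 208 - 10/17 = 3526/17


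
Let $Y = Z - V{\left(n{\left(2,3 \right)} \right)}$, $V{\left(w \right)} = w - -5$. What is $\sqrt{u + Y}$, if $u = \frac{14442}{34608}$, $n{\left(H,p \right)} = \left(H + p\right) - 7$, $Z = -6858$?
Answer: $\frac{i \sqrt{57062594722}}{2884} \approx 82.829 i$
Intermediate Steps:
$n{\left(H,p \right)} = -7 + H + p$
$V{\left(w \right)} = 5 + w$ ($V{\left(w \right)} = w + 5 = 5 + w$)
$u = \frac{2407}{5768}$ ($u = 14442 \cdot \frac{1}{34608} = \frac{2407}{5768} \approx 0.4173$)
$Y = -6861$ ($Y = -6858 - \left(5 + \left(-7 + 2 + 3\right)\right) = -6858 - \left(5 - 2\right) = -6858 - 3 = -6861$)
$\sqrt{u + Y} = \sqrt{\frac{2407}{5768} - 6861} = \sqrt{- \frac{39571841}{5768}} = \frac{i \sqrt{57062594722}}{2884}$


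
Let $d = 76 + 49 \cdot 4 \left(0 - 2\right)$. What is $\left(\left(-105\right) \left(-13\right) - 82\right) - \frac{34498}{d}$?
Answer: $\frac{219963}{158} \approx 1392.2$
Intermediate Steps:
$d = -316$ ($d = 76 + 49 \cdot 4 \left(-2\right) = 76 + 49 \left(-8\right) = 76 - 392 = -316$)
$\left(\left(-105\right) \left(-13\right) - 82\right) - \frac{34498}{d} = \left(\left(-105\right) \left(-13\right) - 82\right) - \frac{34498}{-316} = \left(1365 - 82\right) - 34498 \left(- \frac{1}{316}\right) = 1283 - - \frac{17249}{158} = 1283 + \frac{17249}{158} = \frac{219963}{158}$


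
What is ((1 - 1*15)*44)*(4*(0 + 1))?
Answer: -2464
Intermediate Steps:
((1 - 1*15)*44)*(4*(0 + 1)) = ((1 - 15)*44)*(4*1) = -14*44*4 = -616*4 = -2464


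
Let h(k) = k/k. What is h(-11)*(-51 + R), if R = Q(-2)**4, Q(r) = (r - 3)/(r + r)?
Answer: -12431/256 ≈ -48.559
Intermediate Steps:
Q(r) = (-3 + r)/(2*r) (Q(r) = (-3 + r)/((2*r)) = (-3 + r)*(1/(2*r)) = (-3 + r)/(2*r))
R = 625/256 (R = ((1/2)*(-3 - 2)/(-2))**4 = ((1/2)*(-1/2)*(-5))**4 = (5/4)**4 = 625/256 ≈ 2.4414)
h(k) = 1
h(-11)*(-51 + R) = 1*(-51 + 625/256) = 1*(-12431/256) = -12431/256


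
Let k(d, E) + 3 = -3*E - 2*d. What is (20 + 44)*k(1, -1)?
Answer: -128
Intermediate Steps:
k(d, E) = -3 - 3*E - 2*d (k(d, E) = -3 + (-3*E - 2*d) = -3 - 3*E - 2*d)
(20 + 44)*k(1, -1) = (20 + 44)*(-3 - 3*(-1) - 2*1) = 64*(-3 + 3 - 2) = 64*(-2) = -128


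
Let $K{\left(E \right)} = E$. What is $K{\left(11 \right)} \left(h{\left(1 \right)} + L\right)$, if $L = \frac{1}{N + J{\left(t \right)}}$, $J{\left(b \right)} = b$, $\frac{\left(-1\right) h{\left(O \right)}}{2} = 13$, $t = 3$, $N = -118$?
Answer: $- \frac{32901}{115} \approx -286.1$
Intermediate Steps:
$h{\left(O \right)} = -26$ ($h{\left(O \right)} = \left(-2\right) 13 = -26$)
$L = - \frac{1}{115}$ ($L = \frac{1}{-118 + 3} = \frac{1}{-115} = - \frac{1}{115} \approx -0.0086956$)
$K{\left(11 \right)} \left(h{\left(1 \right)} + L\right) = 11 \left(-26 - \frac{1}{115}\right) = 11 \left(- \frac{2991}{115}\right) = - \frac{32901}{115}$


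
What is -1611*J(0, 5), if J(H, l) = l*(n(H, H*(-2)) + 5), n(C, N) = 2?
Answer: -56385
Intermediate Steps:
J(H, l) = 7*l (J(H, l) = l*(2 + 5) = l*7 = 7*l)
-1611*J(0, 5) = -11277*5 = -1611*35 = -56385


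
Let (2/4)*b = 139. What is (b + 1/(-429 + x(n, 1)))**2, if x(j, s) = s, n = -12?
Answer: 14156954289/183184 ≈ 77283.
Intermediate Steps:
b = 278 (b = 2*139 = 278)
(b + 1/(-429 + x(n, 1)))**2 = (278 + 1/(-429 + 1))**2 = (278 + 1/(-428))**2 = (278 - 1/428)**2 = (118983/428)**2 = 14156954289/183184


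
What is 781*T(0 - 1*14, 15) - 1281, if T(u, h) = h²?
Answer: 174444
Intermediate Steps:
781*T(0 - 1*14, 15) - 1281 = 781*15² - 1281 = 781*225 - 1281 = 175725 - 1281 = 174444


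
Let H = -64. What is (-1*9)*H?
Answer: 576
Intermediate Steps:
(-1*9)*H = -1*9*(-64) = -9*(-64) = 576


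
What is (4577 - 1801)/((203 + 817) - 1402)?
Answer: -1388/191 ≈ -7.2670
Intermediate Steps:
(4577 - 1801)/((203 + 817) - 1402) = 2776/(1020 - 1402) = 2776/(-382) = 2776*(-1/382) = -1388/191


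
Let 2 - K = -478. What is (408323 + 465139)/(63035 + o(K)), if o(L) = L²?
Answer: 873462/293435 ≈ 2.9767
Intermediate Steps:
K = 480 (K = 2 - 1*(-478) = 2 + 478 = 480)
(408323 + 465139)/(63035 + o(K)) = (408323 + 465139)/(63035 + 480²) = 873462/(63035 + 230400) = 873462/293435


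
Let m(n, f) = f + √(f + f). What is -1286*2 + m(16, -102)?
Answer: -2674 + 2*I*√51 ≈ -2674.0 + 14.283*I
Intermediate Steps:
m(n, f) = f + √2*√f (m(n, f) = f + √(2*f) = f + √2*√f)
-1286*2 + m(16, -102) = -1286*2 + (-102 + √2*√(-102)) = -2572 + (-102 + √2*(I*√102)) = -2572 + (-102 + 2*I*√51) = -2674 + 2*I*√51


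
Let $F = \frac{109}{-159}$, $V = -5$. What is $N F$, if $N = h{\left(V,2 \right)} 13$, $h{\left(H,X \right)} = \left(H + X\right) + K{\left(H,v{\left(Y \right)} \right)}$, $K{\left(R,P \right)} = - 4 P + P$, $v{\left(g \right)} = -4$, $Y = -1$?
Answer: $- \frac{4251}{53} \approx -80.208$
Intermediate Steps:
$K{\left(R,P \right)} = - 3 P$
$h{\left(H,X \right)} = 12 + H + X$ ($h{\left(H,X \right)} = \left(H + X\right) - -12 = \left(H + X\right) + 12 = 12 + H + X$)
$F = - \frac{109}{159}$ ($F = 109 \left(- \frac{1}{159}\right) = - \frac{109}{159} \approx -0.68553$)
$N = 117$ ($N = \left(12 - 5 + 2\right) 13 = 9 \cdot 13 = 117$)
$N F = 117 \left(- \frac{109}{159}\right) = - \frac{4251}{53}$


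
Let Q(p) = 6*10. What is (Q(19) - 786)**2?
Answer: 527076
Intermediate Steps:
Q(p) = 60
(Q(19) - 786)**2 = (60 - 786)**2 = (-726)**2 = 527076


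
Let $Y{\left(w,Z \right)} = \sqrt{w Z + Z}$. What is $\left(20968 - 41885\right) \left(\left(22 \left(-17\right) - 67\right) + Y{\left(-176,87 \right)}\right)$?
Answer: $9224397 - 104585 i \sqrt{609} \approx 9.2244 \cdot 10^{6} - 2.5809 \cdot 10^{6} i$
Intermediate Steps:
$Y{\left(w,Z \right)} = \sqrt{Z + Z w}$ ($Y{\left(w,Z \right)} = \sqrt{Z w + Z} = \sqrt{Z + Z w}$)
$\left(20968 - 41885\right) \left(\left(22 \left(-17\right) - 67\right) + Y{\left(-176,87 \right)}\right) = \left(20968 - 41885\right) \left(\left(22 \left(-17\right) - 67\right) + \sqrt{87 \left(1 - 176\right)}\right) = - 20917 \left(\left(-374 - 67\right) + \sqrt{87 \left(-175\right)}\right) = - 20917 \left(-441 + \sqrt{-15225}\right) = - 20917 \left(-441 + 5 i \sqrt{609}\right) = 9224397 - 104585 i \sqrt{609}$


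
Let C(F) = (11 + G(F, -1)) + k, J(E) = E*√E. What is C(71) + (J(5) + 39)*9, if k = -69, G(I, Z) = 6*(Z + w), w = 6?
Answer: 323 + 45*√5 ≈ 423.62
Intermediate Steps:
J(E) = E^(3/2)
G(I, Z) = 36 + 6*Z (G(I, Z) = 6*(Z + 6) = 6*(6 + Z) = 36 + 6*Z)
C(F) = -28 (C(F) = (11 + (36 + 6*(-1))) - 69 = (11 + (36 - 6)) - 69 = (11 + 30) - 69 = 41 - 69 = -28)
C(71) + (J(5) + 39)*9 = -28 + (5^(3/2) + 39)*9 = -28 + (5*√5 + 39)*9 = -28 + (39 + 5*√5)*9 = -28 + (351 + 45*√5) = 323 + 45*√5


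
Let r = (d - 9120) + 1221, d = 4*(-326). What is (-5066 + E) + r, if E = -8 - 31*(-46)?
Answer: -12851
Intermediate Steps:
d = -1304
E = 1418 (E = -8 + 1426 = 1418)
r = -9203 (r = (-1304 - 9120) + 1221 = -10424 + 1221 = -9203)
(-5066 + E) + r = (-5066 + 1418) - 9203 = -3648 - 9203 = -12851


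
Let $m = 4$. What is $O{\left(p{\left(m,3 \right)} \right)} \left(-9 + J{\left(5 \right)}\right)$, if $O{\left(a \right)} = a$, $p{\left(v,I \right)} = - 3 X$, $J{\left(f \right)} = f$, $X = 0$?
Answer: $0$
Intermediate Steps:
$p{\left(v,I \right)} = 0$ ($p{\left(v,I \right)} = \left(-3\right) 0 = 0$)
$O{\left(p{\left(m,3 \right)} \right)} \left(-9 + J{\left(5 \right)}\right) = 0 \left(-9 + 5\right) = 0 \left(-4\right) = 0$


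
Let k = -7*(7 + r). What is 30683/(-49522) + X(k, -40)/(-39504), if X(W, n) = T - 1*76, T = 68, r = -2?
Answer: -37865783/61134909 ≈ -0.61938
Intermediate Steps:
k = -35 (k = -7*(7 - 2) = -7*5 = -35)
X(W, n) = -8 (X(W, n) = 68 - 1*76 = 68 - 76 = -8)
30683/(-49522) + X(k, -40)/(-39504) = 30683/(-49522) - 8/(-39504) = 30683*(-1/49522) - 8*(-1/39504) = -30683/49522 + 1/4938 = -37865783/61134909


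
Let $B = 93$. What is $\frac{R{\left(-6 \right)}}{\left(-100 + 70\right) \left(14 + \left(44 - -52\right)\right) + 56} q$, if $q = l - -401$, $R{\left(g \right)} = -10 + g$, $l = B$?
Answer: $\frac{1976}{811} \approx 2.4365$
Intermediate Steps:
$l = 93$
$q = 494$ ($q = 93 - -401 = 93 + 401 = 494$)
$\frac{R{\left(-6 \right)}}{\left(-100 + 70\right) \left(14 + \left(44 - -52\right)\right) + 56} q = \frac{-10 - 6}{\left(-100 + 70\right) \left(14 + \left(44 - -52\right)\right) + 56} \cdot 494 = - \frac{16}{- 30 \left(14 + \left(44 + 52\right)\right) + 56} \cdot 494 = - \frac{16}{- 30 \left(14 + 96\right) + 56} \cdot 494 = - \frac{16}{\left(-30\right) 110 + 56} \cdot 494 = - \frac{16}{-3300 + 56} \cdot 494 = - \frac{16}{-3244} \cdot 494 = \left(-16\right) \left(- \frac{1}{3244}\right) 494 = \frac{4}{811} \cdot 494 = \frac{1976}{811}$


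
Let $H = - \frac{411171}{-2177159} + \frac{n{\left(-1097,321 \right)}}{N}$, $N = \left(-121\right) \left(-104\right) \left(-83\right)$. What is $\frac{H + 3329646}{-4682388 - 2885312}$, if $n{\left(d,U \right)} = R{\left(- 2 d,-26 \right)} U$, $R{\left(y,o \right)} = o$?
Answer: $- \frac{705117734796543}{1602608555429200} \approx -0.43998$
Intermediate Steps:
$n{\left(d,U \right)} = - 26 U$
$N = -1044472$ ($N = 12584 \left(-83\right) = -1044472$)
$H = \frac{291803889}{1482386972}$ ($H = - \frac{411171}{-2177159} + \frac{\left(-26\right) 321}{-1044472} = \left(-411171\right) \left(- \frac{1}{2177159}\right) - - \frac{321}{40172} = \frac{6969}{36901} + \frac{321}{40172} = \frac{291803889}{1482386972} \approx 0.19685$)
$\frac{H + 3329646}{-4682388 - 2885312} = \frac{\frac{291803889}{1482386972} + 3329646}{-4682388 - 2885312} = \frac{4935824143575801}{1482386972 \left(-7567700\right)} = \frac{4935824143575801}{1482386972} \left(- \frac{1}{7567700}\right) = - \frac{705117734796543}{1602608555429200}$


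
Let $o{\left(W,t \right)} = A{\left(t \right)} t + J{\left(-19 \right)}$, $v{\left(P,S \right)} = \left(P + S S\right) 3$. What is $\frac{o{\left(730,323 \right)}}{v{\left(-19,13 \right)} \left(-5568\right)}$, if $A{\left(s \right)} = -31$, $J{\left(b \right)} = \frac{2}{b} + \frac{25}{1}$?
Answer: $\frac{10543}{2644800} \approx 0.0039863$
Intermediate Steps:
$J{\left(b \right)} = 25 + \frac{2}{b}$ ($J{\left(b \right)} = \frac{2}{b} + 25 \cdot 1 = \frac{2}{b} + 25 = 25 + \frac{2}{b}$)
$v{\left(P,S \right)} = 3 P + 3 S^{2}$ ($v{\left(P,S \right)} = \left(P + S^{2}\right) 3 = 3 P + 3 S^{2}$)
$o{\left(W,t \right)} = \frac{473}{19} - 31 t$ ($o{\left(W,t \right)} = - 31 t + \left(25 + \frac{2}{-19}\right) = - 31 t + \left(25 + 2 \left(- \frac{1}{19}\right)\right) = - 31 t + \left(25 - \frac{2}{19}\right) = - 31 t + \frac{473}{19} = \frac{473}{19} - 31 t$)
$\frac{o{\left(730,323 \right)}}{v{\left(-19,13 \right)} \left(-5568\right)} = \frac{\frac{473}{19} - 10013}{\left(3 \left(-19\right) + 3 \cdot 13^{2}\right) \left(-5568\right)} = \frac{\frac{473}{19} - 10013}{\left(-57 + 3 \cdot 169\right) \left(-5568\right)} = - \frac{189774}{19 \left(-57 + 507\right) \left(-5568\right)} = - \frac{189774}{19 \cdot 450 \left(-5568\right)} = - \frac{189774}{19 \left(-2505600\right)} = \left(- \frac{189774}{19}\right) \left(- \frac{1}{2505600}\right) = \frac{10543}{2644800}$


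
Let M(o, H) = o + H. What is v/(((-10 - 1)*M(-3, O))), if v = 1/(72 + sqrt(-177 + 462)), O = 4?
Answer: -24/17963 + sqrt(285)/53889 ≈ -0.0010228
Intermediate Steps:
M(o, H) = H + o
v = 1/(72 + sqrt(285)) ≈ 0.011251
v/(((-10 - 1)*M(-3, O))) = (24/1633 - sqrt(285)/4899)/(((-10 - 1)*(4 - 3))) = (24/1633 - sqrt(285)/4899)/((-11*1)) = (24/1633 - sqrt(285)/4899)/(-11) = (24/1633 - sqrt(285)/4899)*(-1/11) = -24/17963 + sqrt(285)/53889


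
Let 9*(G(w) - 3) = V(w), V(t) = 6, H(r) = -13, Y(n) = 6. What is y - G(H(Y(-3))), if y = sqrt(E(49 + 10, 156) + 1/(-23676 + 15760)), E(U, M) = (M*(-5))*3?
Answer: -11/3 + I*sqrt(36657889739)/3958 ≈ -3.6667 + 48.374*I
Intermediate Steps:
G(w) = 11/3 (G(w) = 3 + (1/9)*6 = 3 + 2/3 = 11/3)
E(U, M) = -15*M (E(U, M) = -5*M*3 = -15*M)
y = I*sqrt(36657889739)/3958 (y = sqrt(-15*156 + 1/(-23676 + 15760)) = sqrt(-2340 + 1/(-7916)) = sqrt(-2340 - 1/7916) = sqrt(-18523441/7916) = I*sqrt(36657889739)/3958 ≈ 48.374*I)
y - G(H(Y(-3))) = I*sqrt(36657889739)/3958 - 1*11/3 = I*sqrt(36657889739)/3958 - 11/3 = -11/3 + I*sqrt(36657889739)/3958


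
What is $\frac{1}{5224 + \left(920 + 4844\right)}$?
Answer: $\frac{1}{10988} \approx 9.1008 \cdot 10^{-5}$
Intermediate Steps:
$\frac{1}{5224 + \left(920 + 4844\right)} = \frac{1}{5224 + 5764} = \frac{1}{10988}$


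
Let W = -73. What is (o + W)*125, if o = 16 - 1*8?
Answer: -8125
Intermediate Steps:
o = 8 (o = 16 - 8 = 8)
(o + W)*125 = (8 - 73)*125 = -65*125 = -8125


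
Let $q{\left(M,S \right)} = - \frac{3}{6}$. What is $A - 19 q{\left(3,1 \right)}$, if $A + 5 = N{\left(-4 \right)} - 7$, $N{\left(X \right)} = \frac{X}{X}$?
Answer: $- \frac{3}{2} \approx -1.5$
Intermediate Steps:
$q{\left(M,S \right)} = - \frac{1}{2}$ ($q{\left(M,S \right)} = \left(-3\right) \frac{1}{6} = - \frac{1}{2}$)
$N{\left(X \right)} = 1$
$A = -11$ ($A = -5 + \left(1 - 7\right) = -5 - 6 = -11$)
$A - 19 q{\left(3,1 \right)} = -11 - - \frac{19}{2} = -11 + \frac{19}{2} = - \frac{3}{2}$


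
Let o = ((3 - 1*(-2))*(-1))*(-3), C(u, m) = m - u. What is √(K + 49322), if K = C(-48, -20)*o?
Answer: √49742 ≈ 223.03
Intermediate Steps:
o = 15 (o = ((3 + 2)*(-1))*(-3) = (5*(-1))*(-3) = -5*(-3) = 15)
K = 420 (K = (-20 - 1*(-48))*15 = (-20 + 48)*15 = 28*15 = 420)
√(K + 49322) = √(420 + 49322) = √49742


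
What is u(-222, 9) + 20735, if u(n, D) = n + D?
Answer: 20522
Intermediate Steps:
u(n, D) = D + n
u(-222, 9) + 20735 = (9 - 222) + 20735 = -213 + 20735 = 20522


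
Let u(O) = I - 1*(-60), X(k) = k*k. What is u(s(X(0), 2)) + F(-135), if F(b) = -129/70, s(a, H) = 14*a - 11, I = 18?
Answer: 5331/70 ≈ 76.157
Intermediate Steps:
X(k) = k**2
s(a, H) = -11 + 14*a
F(b) = -129/70 (F(b) = -129*1/70 = -129/70)
u(O) = 78 (u(O) = 18 - 1*(-60) = 18 + 60 = 78)
u(s(X(0), 2)) + F(-135) = 78 - 129/70 = 5331/70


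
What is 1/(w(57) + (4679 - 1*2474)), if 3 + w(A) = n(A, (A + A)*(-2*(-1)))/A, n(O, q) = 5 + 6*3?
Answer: 57/125537 ≈ 0.00045405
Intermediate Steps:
n(O, q) = 23 (n(O, q) = 5 + 18 = 23)
w(A) = -3 + 23/A
1/(w(57) + (4679 - 1*2474)) = 1/((-3 + 23/57) + (4679 - 1*2474)) = 1/((-3 + 23*(1/57)) + (4679 - 2474)) = 1/((-3 + 23/57) + 2205) = 1/(-148/57 + 2205) = 1/(125537/57) = 57/125537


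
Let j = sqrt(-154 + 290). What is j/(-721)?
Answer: -2*sqrt(34)/721 ≈ -0.016175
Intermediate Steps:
j = 2*sqrt(34) (j = sqrt(136) = 2*sqrt(34) ≈ 11.662)
j/(-721) = (2*sqrt(34))/(-721) = (2*sqrt(34))*(-1/721) = -2*sqrt(34)/721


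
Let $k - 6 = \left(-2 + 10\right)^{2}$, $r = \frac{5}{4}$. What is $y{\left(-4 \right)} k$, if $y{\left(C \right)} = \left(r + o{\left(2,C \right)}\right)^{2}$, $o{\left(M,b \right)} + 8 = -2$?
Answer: $\frac{42875}{8} \approx 5359.4$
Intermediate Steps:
$o{\left(M,b \right)} = -10$ ($o{\left(M,b \right)} = -8 - 2 = -10$)
$r = \frac{5}{4}$ ($r = 5 \cdot \frac{1}{4} = \frac{5}{4} \approx 1.25$)
$y{\left(C \right)} = \frac{1225}{16}$ ($y{\left(C \right)} = \left(\frac{5}{4} - 10\right)^{2} = \left(- \frac{35}{4}\right)^{2} = \frac{1225}{16}$)
$k = 70$ ($k = 6 + \left(-2 + 10\right)^{2} = 6 + 8^{2} = 6 + 64 = 70$)
$y{\left(-4 \right)} k = \frac{1225}{16} \cdot 70 = \frac{42875}{8}$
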